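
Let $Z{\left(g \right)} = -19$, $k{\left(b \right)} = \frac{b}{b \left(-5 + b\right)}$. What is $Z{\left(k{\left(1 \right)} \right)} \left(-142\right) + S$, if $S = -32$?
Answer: $2666$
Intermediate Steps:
$k{\left(b \right)} = \frac{1}{-5 + b}$ ($k{\left(b \right)} = b \frac{1}{b \left(-5 + b\right)} = \frac{1}{-5 + b}$)
$Z{\left(k{\left(1 \right)} \right)} \left(-142\right) + S = \left(-19\right) \left(-142\right) - 32 = 2698 - 32 = 2666$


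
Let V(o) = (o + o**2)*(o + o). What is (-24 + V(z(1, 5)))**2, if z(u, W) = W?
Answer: 76176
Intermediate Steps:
V(o) = 2*o*(o + o**2) (V(o) = (o + o**2)*(2*o) = 2*o*(o + o**2))
(-24 + V(z(1, 5)))**2 = (-24 + 2*5**2*(1 + 5))**2 = (-24 + 2*25*6)**2 = (-24 + 300)**2 = 276**2 = 76176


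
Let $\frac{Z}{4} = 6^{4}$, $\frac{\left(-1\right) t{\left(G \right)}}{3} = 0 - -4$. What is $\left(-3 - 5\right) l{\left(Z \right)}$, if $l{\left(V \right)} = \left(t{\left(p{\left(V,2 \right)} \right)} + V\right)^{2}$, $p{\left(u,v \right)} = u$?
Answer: $-213996672$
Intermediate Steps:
$t{\left(G \right)} = -12$ ($t{\left(G \right)} = - 3 \left(0 - -4\right) = - 3 \left(0 + 4\right) = \left(-3\right) 4 = -12$)
$Z = 5184$ ($Z = 4 \cdot 6^{4} = 4 \cdot 1296 = 5184$)
$l{\left(V \right)} = \left(-12 + V\right)^{2}$
$\left(-3 - 5\right) l{\left(Z \right)} = \left(-3 - 5\right) \left(-12 + 5184\right)^{2} = \left(-3 - 5\right) 5172^{2} = \left(-8\right) 26749584 = -213996672$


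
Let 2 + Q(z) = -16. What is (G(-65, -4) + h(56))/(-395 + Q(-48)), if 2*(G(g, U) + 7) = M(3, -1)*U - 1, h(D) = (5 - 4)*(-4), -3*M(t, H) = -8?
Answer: 101/2478 ≈ 0.040759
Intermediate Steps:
Q(z) = -18 (Q(z) = -2 - 16 = -18)
M(t, H) = 8/3 (M(t, H) = -⅓*(-8) = 8/3)
h(D) = -4 (h(D) = 1*(-4) = -4)
G(g, U) = -15/2 + 4*U/3 (G(g, U) = -7 + (8*U/3 - 1)/2 = -7 + (-1 + 8*U/3)/2 = -7 + (-½ + 4*U/3) = -15/2 + 4*U/3)
(G(-65, -4) + h(56))/(-395 + Q(-48)) = ((-15/2 + (4/3)*(-4)) - 4)/(-395 - 18) = ((-15/2 - 16/3) - 4)/(-413) = (-77/6 - 4)*(-1/413) = -101/6*(-1/413) = 101/2478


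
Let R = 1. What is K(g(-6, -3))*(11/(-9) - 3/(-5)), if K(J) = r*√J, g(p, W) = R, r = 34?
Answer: -952/45 ≈ -21.156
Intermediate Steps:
g(p, W) = 1
K(J) = 34*√J
K(g(-6, -3))*(11/(-9) - 3/(-5)) = (34*√1)*(11/(-9) - 3/(-5)) = (34*1)*(11*(-⅑) - 3*(-⅕)) = 34*(-11/9 + ⅗) = 34*(-28/45) = -952/45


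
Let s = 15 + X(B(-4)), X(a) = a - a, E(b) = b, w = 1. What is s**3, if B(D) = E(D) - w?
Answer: 3375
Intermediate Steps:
B(D) = -1 + D (B(D) = D - 1*1 = D - 1 = -1 + D)
X(a) = 0
s = 15 (s = 15 + 0 = 15)
s**3 = 15**3 = 3375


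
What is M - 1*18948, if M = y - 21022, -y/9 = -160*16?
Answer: -16930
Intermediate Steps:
y = 23040 (y = -(-1440)*16 = -9*(-2560) = 23040)
M = 2018 (M = 23040 - 21022 = 2018)
M - 1*18948 = 2018 - 1*18948 = 2018 - 18948 = -16930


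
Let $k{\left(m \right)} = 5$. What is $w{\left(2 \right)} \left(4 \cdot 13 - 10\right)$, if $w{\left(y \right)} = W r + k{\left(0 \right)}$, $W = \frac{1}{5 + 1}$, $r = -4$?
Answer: $182$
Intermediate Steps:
$W = \frac{1}{6} \approx 0.16667$
$w{\left(y \right)} = \frac{13}{3}$ ($w{\left(y \right)} = \frac{1}{6} \left(-4\right) + 5 = - \frac{2}{3} + 5 = \frac{13}{3}$)
$w{\left(2 \right)} \left(4 \cdot 13 - 10\right) = \frac{13 \left(4 \cdot 13 - 10\right)}{3} = \frac{13 \left(52 - 10\right)}{3} = \frac{13}{3} \cdot 42 = 182$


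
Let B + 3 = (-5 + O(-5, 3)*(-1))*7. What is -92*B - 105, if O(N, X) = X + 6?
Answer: 9187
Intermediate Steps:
O(N, X) = 6 + X
B = -101 (B = -3 + (-5 + (6 + 3)*(-1))*7 = -3 + (-5 + 9*(-1))*7 = -3 + (-5 - 9)*7 = -3 - 14*7 = -3 - 98 = -101)
-92*B - 105 = -92*(-101) - 105 = 9292 - 105 = 9187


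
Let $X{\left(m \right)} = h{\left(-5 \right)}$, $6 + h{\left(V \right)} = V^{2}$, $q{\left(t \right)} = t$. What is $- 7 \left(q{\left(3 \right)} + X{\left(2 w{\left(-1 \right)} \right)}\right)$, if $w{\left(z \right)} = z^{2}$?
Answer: $-154$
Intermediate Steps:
$h{\left(V \right)} = -6 + V^{2}$
$X{\left(m \right)} = 19$ ($X{\left(m \right)} = -6 + \left(-5\right)^{2} = -6 + 25 = 19$)
$- 7 \left(q{\left(3 \right)} + X{\left(2 w{\left(-1 \right)} \right)}\right) = - 7 \left(3 + 19\right) = \left(-7\right) 22 = -154$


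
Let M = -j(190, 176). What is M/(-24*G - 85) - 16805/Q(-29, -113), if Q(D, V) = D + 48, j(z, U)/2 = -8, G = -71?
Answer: -27206991/30761 ≈ -884.46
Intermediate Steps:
j(z, U) = -16 (j(z, U) = 2*(-8) = -16)
Q(D, V) = 48 + D
M = 16 (M = -1*(-16) = 16)
M/(-24*G - 85) - 16805/Q(-29, -113) = 16/(-24*(-71) - 85) - 16805/(48 - 29) = 16/(1704 - 85) - 16805/19 = 16/1619 - 16805*1/19 = 16*(1/1619) - 16805/19 = 16/1619 - 16805/19 = -27206991/30761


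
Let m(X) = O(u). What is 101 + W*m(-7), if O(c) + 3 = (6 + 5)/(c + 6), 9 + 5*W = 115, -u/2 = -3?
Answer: 341/6 ≈ 56.833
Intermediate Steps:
u = 6 (u = -2*(-3) = 6)
W = 106/5 (W = -9/5 + (⅕)*115 = -9/5 + 23 = 106/5 ≈ 21.200)
O(c) = -3 + 11/(6 + c) (O(c) = -3 + (6 + 5)/(c + 6) = -3 + 11/(6 + c))
m(X) = -25/12 (m(X) = (-7 - 3*6)/(6 + 6) = (-7 - 18)/12 = (1/12)*(-25) = -25/12)
101 + W*m(-7) = 101 + (106/5)*(-25/12) = 101 - 265/6 = 341/6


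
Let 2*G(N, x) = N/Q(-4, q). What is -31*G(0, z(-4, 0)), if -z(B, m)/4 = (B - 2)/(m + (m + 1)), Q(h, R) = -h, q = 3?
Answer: 0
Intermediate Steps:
z(B, m) = -4*(-2 + B)/(1 + 2*m) (z(B, m) = -4*(B - 2)/(m + (m + 1)) = -4*(-2 + B)/(m + (1 + m)) = -4*(-2 + B)/(1 + 2*m))
G(N, x) = N/8 (G(N, x) = (N/((-1*(-4))))/2 = (N/4)/2 = N/8)
-31*G(0, z(-4, 0)) = -31*0/8 = -31*0 = 0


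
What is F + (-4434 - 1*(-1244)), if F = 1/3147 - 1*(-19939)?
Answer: 52709104/3147 ≈ 16749.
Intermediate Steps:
F = 62748034/3147 (F = 1/3147 + 19939 = 62748034/3147 ≈ 19939.)
F + (-4434 - 1*(-1244)) = 62748034/3147 + (-4434 - 1*(-1244)) = 62748034/3147 + (-4434 + 1244) = 62748034/3147 - 3190 = 52709104/3147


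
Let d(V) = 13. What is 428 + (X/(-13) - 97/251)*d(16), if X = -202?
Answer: 156869/251 ≈ 624.98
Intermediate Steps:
428 + (X/(-13) - 97/251)*d(16) = 428 + (-202/(-13) - 97/251)*13 = 428 + (-202*(-1/13) - 97*1/251)*13 = 428 + (202/13 - 97/251)*13 = 428 + (49441/3263)*13 = 428 + 49441/251 = 156869/251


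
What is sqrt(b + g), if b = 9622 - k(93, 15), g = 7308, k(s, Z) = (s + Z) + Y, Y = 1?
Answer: 3*sqrt(1869) ≈ 129.70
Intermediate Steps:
k(s, Z) = 1 + Z + s (k(s, Z) = (s + Z) + 1 = (Z + s) + 1 = 1 + Z + s)
b = 9513 (b = 9622 - (1 + 15 + 93) = 9622 - 1*109 = 9622 - 109 = 9513)
sqrt(b + g) = sqrt(9513 + 7308) = sqrt(16821) = 3*sqrt(1869)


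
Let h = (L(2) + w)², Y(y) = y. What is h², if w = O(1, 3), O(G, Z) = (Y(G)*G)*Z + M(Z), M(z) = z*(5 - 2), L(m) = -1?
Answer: 14641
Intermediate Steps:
M(z) = 3*z (M(z) = z*3 = 3*z)
O(G, Z) = 3*Z + Z*G² (O(G, Z) = (G*G)*Z + 3*Z = G²*Z + 3*Z = Z*G² + 3*Z = 3*Z + Z*G²)
w = 12 (w = 3*(3 + 1²) = 3*(3 + 1) = 3*4 = 12)
h = 121 (h = (-1 + 12)² = 11² = 121)
h² = 121² = 14641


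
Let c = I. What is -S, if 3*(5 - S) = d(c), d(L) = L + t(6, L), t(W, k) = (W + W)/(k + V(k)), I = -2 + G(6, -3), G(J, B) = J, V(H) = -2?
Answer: -5/3 ≈ -1.6667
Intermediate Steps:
I = 4 (I = -2 + 6 = 4)
c = 4
t(W, k) = 2*W/(-2 + k) (t(W, k) = (W + W)/(k - 2) = (2*W)/(-2 + k) = 2*W/(-2 + k))
d(L) = L + 12/(-2 + L) (d(L) = L + 2*6/(-2 + L) = L + 12/(-2 + L))
S = 5/3 (S = 5 - (12 + 4*(-2 + 4))/(3*(-2 + 4)) = 5 - (12 + 4*2)/(3*2) = 5 - (12 + 8)/6 = 5 - 20/6 = 5 - 1/3*10 = 5 - 10/3 = 5/3 ≈ 1.6667)
-S = -1*5/3 = -5/3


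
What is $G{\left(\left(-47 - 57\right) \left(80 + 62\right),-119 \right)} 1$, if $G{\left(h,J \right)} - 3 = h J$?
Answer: $1757395$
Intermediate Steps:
$G{\left(h,J \right)} = 3 + J h$ ($G{\left(h,J \right)} = 3 + h J = 3 + J h$)
$G{\left(\left(-47 - 57\right) \left(80 + 62\right),-119 \right)} 1 = \left(3 - 119 \left(-47 - 57\right) \left(80 + 62\right)\right) 1 = \left(3 - 119 \left(\left(-104\right) 142\right)\right) 1 = \left(3 - -1757392\right) 1 = \left(3 + 1757392\right) 1 = 1757395 \cdot 1 = 1757395$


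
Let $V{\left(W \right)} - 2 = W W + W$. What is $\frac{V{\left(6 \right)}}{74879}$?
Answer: $\frac{44}{74879} \approx 0.00058761$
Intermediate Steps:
$V{\left(W \right)} = 2 + W + W^{2}$ ($V{\left(W \right)} = 2 + \left(W W + W\right) = 2 + \left(W^{2} + W\right) = 2 + \left(W + W^{2}\right) = 2 + W + W^{2}$)
$\frac{V{\left(6 \right)}}{74879} = \frac{2 + 6 + 6^{2}}{74879} = \left(2 + 6 + 36\right) \frac{1}{74879} = 44 \cdot \frac{1}{74879} = \frac{44}{74879}$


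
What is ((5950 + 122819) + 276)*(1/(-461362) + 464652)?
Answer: 27663734881888035/461362 ≈ 5.9961e+10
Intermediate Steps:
((5950 + 122819) + 276)*(1/(-461362) + 464652) = (128769 + 276)*(-1/461362 + 464652) = 129045*(214372776023/461362) = 27663734881888035/461362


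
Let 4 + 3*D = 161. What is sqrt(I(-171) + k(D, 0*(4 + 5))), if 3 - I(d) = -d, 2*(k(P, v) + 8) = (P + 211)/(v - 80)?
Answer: I*sqrt(25581)/12 ≈ 13.328*I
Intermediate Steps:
D = 157/3 (D = -4/3 + (1/3)*161 = -4/3 + 161/3 = 157/3 ≈ 52.333)
k(P, v) = -8 + (211 + P)/(2*(-80 + v)) (k(P, v) = -8 + ((P + 211)/(v - 80))/2 = -8 + ((211 + P)/(-80 + v))/2 = -8 + (211 + P)/(2*(-80 + v)))
I(d) = 3 + d (I(d) = 3 - (-1)*d = 3 + d)
sqrt(I(-171) + k(D, 0*(4 + 5))) = sqrt((3 - 171) + (1491 + 157/3 - 0*(4 + 5))/(2*(-80 + 0*(4 + 5)))) = sqrt(-168 + (1491 + 157/3 - 0*9)/(2*(-80 + 0*9))) = sqrt(-168 + (1491 + 157/3 - 16*0)/(2*(-80 + 0))) = sqrt(-168 + (1/2)*(1491 + 157/3 + 0)/(-80)) = sqrt(-168 + (1/2)*(-1/80)*(4630/3)) = sqrt(-168 - 463/48) = sqrt(-8527/48) = I*sqrt(25581)/12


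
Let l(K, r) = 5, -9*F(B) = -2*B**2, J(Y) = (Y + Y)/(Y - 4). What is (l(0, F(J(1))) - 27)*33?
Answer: -726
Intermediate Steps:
J(Y) = 2*Y/(-4 + Y) (J(Y) = (2*Y)/(-4 + Y) = 2*Y/(-4 + Y))
F(B) = 2*B**2/9 (F(B) = -(-2)*B**2/9 = 2*B**2/9)
(l(0, F(J(1))) - 27)*33 = (5 - 27)*33 = -22*33 = -726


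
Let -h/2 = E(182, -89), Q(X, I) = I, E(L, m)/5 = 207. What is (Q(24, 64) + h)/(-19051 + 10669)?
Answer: 1003/4191 ≈ 0.23932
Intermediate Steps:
E(L, m) = 1035 (E(L, m) = 5*207 = 1035)
h = -2070 (h = -2*1035 = -2070)
(Q(24, 64) + h)/(-19051 + 10669) = (64 - 2070)/(-19051 + 10669) = -2006/(-8382) = -2006*(-1/8382) = 1003/4191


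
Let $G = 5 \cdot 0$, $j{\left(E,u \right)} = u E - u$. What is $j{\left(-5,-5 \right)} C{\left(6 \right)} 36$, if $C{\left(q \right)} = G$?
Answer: $0$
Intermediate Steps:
$j{\left(E,u \right)} = - u + E u$ ($j{\left(E,u \right)} = E u - u = - u + E u$)
$G = 0$
$C{\left(q \right)} = 0$
$j{\left(-5,-5 \right)} C{\left(6 \right)} 36 = - 5 \left(-1 - 5\right) 0 \cdot 36 = \left(-5\right) \left(-6\right) 0 \cdot 36 = 30 \cdot 0 \cdot 36 = 0 \cdot 36 = 0$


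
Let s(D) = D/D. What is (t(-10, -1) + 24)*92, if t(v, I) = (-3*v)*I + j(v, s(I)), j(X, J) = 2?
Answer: -368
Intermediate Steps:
s(D) = 1
t(v, I) = 2 - 3*I*v (t(v, I) = (-3*v)*I + 2 = -3*I*v + 2 = 2 - 3*I*v)
(t(-10, -1) + 24)*92 = ((2 - 3*(-1)*(-10)) + 24)*92 = ((2 - 30) + 24)*92 = (-28 + 24)*92 = -4*92 = -368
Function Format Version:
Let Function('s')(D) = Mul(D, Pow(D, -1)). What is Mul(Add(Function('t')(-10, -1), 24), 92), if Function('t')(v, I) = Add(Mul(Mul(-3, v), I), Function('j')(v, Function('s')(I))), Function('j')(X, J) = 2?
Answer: -368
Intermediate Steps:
Function('s')(D) = 1
Function('t')(v, I) = Add(2, Mul(-3, I, v)) (Function('t')(v, I) = Add(Mul(Mul(-3, v), I), 2) = Add(Mul(-3, I, v), 2) = Add(2, Mul(-3, I, v)))
Mul(Add(Function('t')(-10, -1), 24), 92) = Mul(Add(Add(2, Mul(-3, -1, -10)), 24), 92) = Mul(Add(Add(2, -30), 24), 92) = Mul(Add(-28, 24), 92) = Mul(-4, 92) = -368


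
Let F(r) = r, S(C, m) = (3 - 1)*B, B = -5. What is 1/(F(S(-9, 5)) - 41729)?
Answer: -1/41739 ≈ -2.3958e-5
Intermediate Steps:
S(C, m) = -10 (S(C, m) = (3 - 1)*(-5) = 2*(-5) = -10)
1/(F(S(-9, 5)) - 41729) = 1/(-10 - 41729) = 1/(-41739) = -1/41739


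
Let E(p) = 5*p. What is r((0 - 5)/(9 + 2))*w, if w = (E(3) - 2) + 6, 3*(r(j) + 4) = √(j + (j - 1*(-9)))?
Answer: -76 + 19*√979/33 ≈ -57.985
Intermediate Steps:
r(j) = -4 + √(9 + 2*j)/3 (r(j) = -4 + √(j + (j - 1*(-9)))/3 = -4 + √(j + (j + 9))/3 = -4 + √(j + (9 + j))/3 = -4 + √(9 + 2*j)/3)
w = 19 (w = (5*3 - 2) + 6 = (15 - 2) + 6 = 13 + 6 = 19)
r((0 - 5)/(9 + 2))*w = (-4 + √(9 + 2*((0 - 5)/(9 + 2)))/3)*19 = (-4 + √(9 + 2*(-5/11))/3)*19 = (-4 + √(9 - 10/11)/3)*19 = (-4 + √(89/11)/3)*19 = (-4 + (√979/11)/3)*19 = (-4 + √979/33)*19 = -76 + 19*√979/33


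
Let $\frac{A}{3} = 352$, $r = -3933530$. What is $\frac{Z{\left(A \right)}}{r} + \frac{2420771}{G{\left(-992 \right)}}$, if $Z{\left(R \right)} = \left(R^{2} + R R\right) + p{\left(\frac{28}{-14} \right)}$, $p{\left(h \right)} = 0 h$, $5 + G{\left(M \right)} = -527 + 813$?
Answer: $\frac{4760774322599}{552660965} \approx 8614.3$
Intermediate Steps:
$G{\left(M \right)} = 281$ ($G{\left(M \right)} = -5 + \left(-527 + 813\right) = -5 + 286 = 281$)
$A = 1056$ ($A = 3 \cdot 352 = 1056$)
$p{\left(h \right)} = 0$
$Z{\left(R \right)} = 2 R^{2}$ ($Z{\left(R \right)} = \left(R^{2} + R R\right) + 0 = \left(R^{2} + R^{2}\right) + 0 = 2 R^{2} + 0 = 2 R^{2}$)
$\frac{Z{\left(A \right)}}{r} + \frac{2420771}{G{\left(-992 \right)}} = \frac{2 \cdot 1056^{2}}{-3933530} + \frac{2420771}{281} = 2 \cdot 1115136 \left(- \frac{1}{3933530}\right) + 2420771 \cdot \frac{1}{281} = 2230272 \left(- \frac{1}{3933530}\right) + \frac{2420771}{281} = - \frac{1115136}{1966765} + \frac{2420771}{281} = \frac{4760774322599}{552660965}$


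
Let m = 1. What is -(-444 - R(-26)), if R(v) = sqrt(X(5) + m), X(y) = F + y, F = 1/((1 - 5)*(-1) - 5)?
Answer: 444 + sqrt(5) ≈ 446.24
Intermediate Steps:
F = -1 (F = 1/(-4*(-1) - 5) = 1/(4 - 5) = 1/(-1) = -1)
X(y) = -1 + y
R(v) = sqrt(5) (R(v) = sqrt((-1 + 5) + 1) = sqrt(4 + 1) = sqrt(5))
-(-444 - R(-26)) = -(-444 - sqrt(5)) = 444 + sqrt(5)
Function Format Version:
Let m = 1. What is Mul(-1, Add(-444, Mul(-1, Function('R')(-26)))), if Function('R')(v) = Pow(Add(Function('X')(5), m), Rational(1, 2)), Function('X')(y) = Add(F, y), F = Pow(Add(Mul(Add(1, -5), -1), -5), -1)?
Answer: Add(444, Pow(5, Rational(1, 2))) ≈ 446.24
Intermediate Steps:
F = -1 (F = Pow(Add(Mul(-4, -1), -5), -1) = Pow(Add(4, -5), -1) = Pow(-1, -1) = -1)
Function('X')(y) = Add(-1, y)
Function('R')(v) = Pow(5, Rational(1, 2)) (Function('R')(v) = Pow(Add(Add(-1, 5), 1), Rational(1, 2)) = Pow(Add(4, 1), Rational(1, 2)) = Pow(5, Rational(1, 2)))
Mul(-1, Add(-444, Mul(-1, Function('R')(-26)))) = Mul(-1, Add(-444, Mul(-1, Pow(5, Rational(1, 2))))) = Add(444, Pow(5, Rational(1, 2)))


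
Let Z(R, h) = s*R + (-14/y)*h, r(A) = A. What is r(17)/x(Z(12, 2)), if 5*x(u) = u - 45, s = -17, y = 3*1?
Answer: -51/155 ≈ -0.32903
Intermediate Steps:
y = 3
Z(R, h) = -17*R - 14*h/3 (Z(R, h) = -17*R + (-14/3)*h = -17*R + (-14*1/3)*h = -17*R - 14*h/3)
x(u) = -9 + u/5 (x(u) = (u - 45)/5 = (-45 + u)/5 = -9 + u/5)
r(17)/x(Z(12, 2)) = 17/(-9 + (-17*12 - 14/3*2)/5) = 17/(-9 + (-204 - 28/3)/5) = 17/(-9 + (1/5)*(-640/3)) = 17/(-9 - 128/3) = 17/(-155/3) = 17*(-3/155) = -51/155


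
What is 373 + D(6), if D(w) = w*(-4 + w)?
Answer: 385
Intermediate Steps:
373 + D(6) = 373 + 6*(-4 + 6) = 373 + 6*2 = 373 + 12 = 385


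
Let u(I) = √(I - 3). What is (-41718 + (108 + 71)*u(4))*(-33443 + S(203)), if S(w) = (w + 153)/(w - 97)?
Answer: 73619611239/53 ≈ 1.3890e+9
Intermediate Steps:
S(w) = (153 + w)/(-97 + w)
u(I) = √(-3 + I)
(-41718 + (108 + 71)*u(4))*(-33443 + S(203)) = (-41718 + (108 + 71)*√(-3 + 4))*(-33443 + (153 + 203)/(-97 + 203)) = (-41718 + 179*√1)*(-33443 + 356/106) = (-41718 + 179*1)*(-33443 + (1/106)*356) = (-41718 + 179)*(-33443 + 178/53) = -41539*(-1772301/53) = 73619611239/53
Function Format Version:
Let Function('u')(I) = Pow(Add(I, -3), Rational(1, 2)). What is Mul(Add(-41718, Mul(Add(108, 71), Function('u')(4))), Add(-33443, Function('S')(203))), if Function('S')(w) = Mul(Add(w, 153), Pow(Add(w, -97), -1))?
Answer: Rational(73619611239, 53) ≈ 1.3890e+9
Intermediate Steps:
Function('S')(w) = Mul(Pow(Add(-97, w), -1), Add(153, w)) (Function('S')(w) = Mul(Add(153, w), Pow(Add(-97, w), -1)) = Mul(Pow(Add(-97, w), -1), Add(153, w)))
Function('u')(I) = Pow(Add(-3, I), Rational(1, 2))
Mul(Add(-41718, Mul(Add(108, 71), Function('u')(4))), Add(-33443, Function('S')(203))) = Mul(Add(-41718, Mul(Add(108, 71), Pow(Add(-3, 4), Rational(1, 2)))), Add(-33443, Mul(Pow(Add(-97, 203), -1), Add(153, 203)))) = Mul(Add(-41718, Mul(179, Pow(1, Rational(1, 2)))), Add(-33443, Mul(Pow(106, -1), 356))) = Mul(Add(-41718, Mul(179, 1)), Add(-33443, Mul(Rational(1, 106), 356))) = Mul(Add(-41718, 179), Add(-33443, Rational(178, 53))) = Mul(-41539, Rational(-1772301, 53)) = Rational(73619611239, 53)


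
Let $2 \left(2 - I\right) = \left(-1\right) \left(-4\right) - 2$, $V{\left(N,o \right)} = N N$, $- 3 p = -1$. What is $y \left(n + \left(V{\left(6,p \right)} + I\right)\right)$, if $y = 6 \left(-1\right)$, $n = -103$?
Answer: $396$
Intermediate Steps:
$p = \frac{1}{3}$ ($p = \left(- \frac{1}{3}\right) \left(-1\right) = \frac{1}{3} \approx 0.33333$)
$V{\left(N,o \right)} = N^{2}$
$I = 1$ ($I = 2 - \frac{\left(-1\right) \left(-4\right) - 2}{2} = 2 - \frac{4 - 2}{2} = 2 - 1 = 1$)
$y = -6$
$y \left(n + \left(V{\left(6,p \right)} + I\right)\right) = - 6 \left(-103 + \left(6^{2} + 1\right)\right) = - 6 \left(-103 + \left(36 + 1\right)\right) = - 6 \left(-103 + 37\right) = \left(-6\right) \left(-66\right) = 396$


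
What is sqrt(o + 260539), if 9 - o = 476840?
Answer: 2*I*sqrt(54073) ≈ 465.07*I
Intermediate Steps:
o = -476831 (o = 9 - 1*476840 = 9 - 476840 = -476831)
sqrt(o + 260539) = sqrt(-476831 + 260539) = sqrt(-216292) = 2*I*sqrt(54073)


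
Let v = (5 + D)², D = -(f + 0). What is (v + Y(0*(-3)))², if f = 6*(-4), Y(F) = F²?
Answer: 707281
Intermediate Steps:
f = -24
D = 24 (D = -(-24 + 0) = -1*(-24) = 24)
v = 841 (v = (5 + 24)² = 29² = 841)
(v + Y(0*(-3)))² = (841 + (0*(-3))²)² = (841 + 0²)² = (841 + 0)² = 841² = 707281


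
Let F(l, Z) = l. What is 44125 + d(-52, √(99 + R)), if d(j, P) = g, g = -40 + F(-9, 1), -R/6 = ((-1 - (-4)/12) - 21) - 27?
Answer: 44076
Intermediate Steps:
R = 292 (R = -6*(((-1 - (-4)/12) - 21) - 27) = -6*(((-1 - 1*(-⅓)) - 21) - 27) = -6*(((-1 + ⅓) - 21) - 27) = -6*((-⅔ - 21) - 27) = -6*(-65/3 - 27) = -6*(-146/3) = 292)
g = -49 (g = -40 - 9 = -49)
d(j, P) = -49
44125 + d(-52, √(99 + R)) = 44125 - 49 = 44076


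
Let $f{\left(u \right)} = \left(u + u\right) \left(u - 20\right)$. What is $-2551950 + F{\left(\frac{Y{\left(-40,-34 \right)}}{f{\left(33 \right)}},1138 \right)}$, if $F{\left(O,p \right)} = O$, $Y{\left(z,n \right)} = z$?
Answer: $- \frac{1094786570}{429} \approx -2.552 \cdot 10^{6}$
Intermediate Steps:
$f{\left(u \right)} = 2 u \left(-20 + u\right)$
$-2551950 + F{\left(\frac{Y{\left(-40,-34 \right)}}{f{\left(33 \right)}},1138 \right)} = -2551950 - \frac{40}{2 \cdot 33 \left(-20 + 33\right)} = -2551950 - \frac{40}{2 \cdot 33 \cdot 13} = -2551950 - \frac{40}{858} = -2551950 - \frac{20}{429} = - \frac{1094786570}{429}$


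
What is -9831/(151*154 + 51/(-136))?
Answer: -78648/186029 ≈ -0.42277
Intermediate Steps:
-9831/(151*154 + 51/(-136)) = -9831/(23254 + 51*(-1/136)) = -9831/(23254 - 3/8) = -9831/186029/8 = -9831*8/186029 = -78648/186029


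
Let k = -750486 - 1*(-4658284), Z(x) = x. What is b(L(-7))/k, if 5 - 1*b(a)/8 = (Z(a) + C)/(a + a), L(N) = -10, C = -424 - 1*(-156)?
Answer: -178/9769495 ≈ -1.8220e-5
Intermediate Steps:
C = -268 (C = -424 + 156 = -268)
b(a) = 40 - 4*(-268 + a)/a (b(a) = 40 - 8*(a - 268)/(a + a) = 40 - 8*(-268 + a)/(2*a) = 40 - 8*(-268 + a)*1/(2*a) = 40 - 4*(-268 + a)/a)
k = 3907798 (k = -750486 + 4658284 = 3907798)
b(L(-7))/k = (36 + 1072/(-10))/3907798 = (36 + 1072*(-⅒))*(1/3907798) = (36 - 536/5)*(1/3907798) = -356/5*1/3907798 = -178/9769495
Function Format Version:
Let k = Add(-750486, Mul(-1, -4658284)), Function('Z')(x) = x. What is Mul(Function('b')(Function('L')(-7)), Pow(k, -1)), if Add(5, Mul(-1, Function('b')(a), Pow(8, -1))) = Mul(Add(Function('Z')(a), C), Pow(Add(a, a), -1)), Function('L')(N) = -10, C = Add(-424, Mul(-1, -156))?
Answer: Rational(-178, 9769495) ≈ -1.8220e-5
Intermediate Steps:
C = -268 (C = Add(-424, 156) = -268)
Function('b')(a) = Add(40, Mul(-4, Pow(a, -1), Add(-268, a))) (Function('b')(a) = Add(40, Mul(-8, Mul(Add(a, -268), Pow(Add(a, a), -1)))) = Add(40, Mul(-8, Mul(Add(-268, a), Pow(Mul(2, a), -1)))) = Add(40, Mul(-8, Mul(Add(-268, a), Mul(Rational(1, 2), Pow(a, -1))))) = Add(40, Mul(-8, Mul(Rational(1, 2), Pow(a, -1), Add(-268, a)))) = Add(40, Mul(-4, Pow(a, -1), Add(-268, a))))
k = 3907798 (k = Add(-750486, 4658284) = 3907798)
Mul(Function('b')(Function('L')(-7)), Pow(k, -1)) = Mul(Add(36, Mul(1072, Pow(-10, -1))), Pow(3907798, -1)) = Mul(Add(36, Mul(1072, Rational(-1, 10))), Rational(1, 3907798)) = Mul(Add(36, Rational(-536, 5)), Rational(1, 3907798)) = Mul(Rational(-356, 5), Rational(1, 3907798)) = Rational(-178, 9769495)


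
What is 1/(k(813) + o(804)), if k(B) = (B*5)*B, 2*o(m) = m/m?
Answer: 2/6609691 ≈ 3.0259e-7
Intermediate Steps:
o(m) = ½ (o(m) = (m/m)/2 = (½)*1 = ½)
k(B) = 5*B² (k(B) = (5*B)*B = 5*B²)
1/(k(813) + o(804)) = 1/(5*813² + ½) = 1/(5*660969 + ½) = 1/(3304845 + ½) = 1/(6609691/2) = 2/6609691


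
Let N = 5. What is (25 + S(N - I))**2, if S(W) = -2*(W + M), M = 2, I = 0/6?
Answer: 121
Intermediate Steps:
I = 0 (I = 0*(1/6) = 0)
S(W) = -4 - 2*W (S(W) = -2*(W + 2) = -2*(2 + W) = -4 - 2*W)
(25 + S(N - I))**2 = (25 + (-4 - 2*(5 - 1*0)))**2 = (25 + (-4 - 2*(5 + 0)))**2 = (25 + (-4 - 2*5))**2 = (25 + (-4 - 10))**2 = (25 - 14)**2 = 11**2 = 121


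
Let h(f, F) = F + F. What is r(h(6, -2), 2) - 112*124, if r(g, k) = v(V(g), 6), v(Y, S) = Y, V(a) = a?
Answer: -13892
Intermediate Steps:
h(f, F) = 2*F
r(g, k) = g
r(h(6, -2), 2) - 112*124 = 2*(-2) - 112*124 = -4 - 13888 = -13892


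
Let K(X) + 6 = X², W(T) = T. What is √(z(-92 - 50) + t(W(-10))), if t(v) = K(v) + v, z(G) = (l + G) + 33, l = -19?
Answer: 2*I*√11 ≈ 6.6332*I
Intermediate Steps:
K(X) = -6 + X²
z(G) = 14 + G (z(G) = (-19 + G) + 33 = 14 + G)
t(v) = -6 + v + v² (t(v) = (-6 + v²) + v = -6 + v + v²)
√(z(-92 - 50) + t(W(-10))) = √((14 + (-92 - 50)) + (-6 - 10 + (-10)²)) = √((14 - 142) + (-6 - 10 + 100)) = √(-128 + 84) = √(-44) = 2*I*√11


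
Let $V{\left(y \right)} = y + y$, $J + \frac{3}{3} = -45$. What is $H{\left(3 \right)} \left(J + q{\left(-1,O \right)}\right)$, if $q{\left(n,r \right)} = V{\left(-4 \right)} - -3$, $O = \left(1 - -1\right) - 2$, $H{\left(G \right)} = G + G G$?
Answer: $-612$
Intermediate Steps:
$J = -46$ ($J = -1 - 45 = -46$)
$V{\left(y \right)} = 2 y$
$H{\left(G \right)} = G + G^{2}$
$O = 0$ ($O = \left(1 + 1\right) - 2 = 2 - 2 = 0$)
$q{\left(n,r \right)} = -5$ ($q{\left(n,r \right)} = 2 \left(-4\right) - -3 = -8 + 3 = -5$)
$H{\left(3 \right)} \left(J + q{\left(-1,O \right)}\right) = 3 \left(1 + 3\right) \left(-46 - 5\right) = 3 \cdot 4 \left(-51\right) = 12 \left(-51\right) = -612$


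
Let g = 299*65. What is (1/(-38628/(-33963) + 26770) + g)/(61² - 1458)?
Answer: 5890282965331/685861092098 ≈ 8.5882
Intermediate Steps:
g = 19435
(1/(-38628/(-33963) + 26770) + g)/(61² - 1458) = (1/(-38628/(-33963) + 26770) + 19435)/(61² - 1458) = (1/(-38628*(-1/33963) + 26770) + 19435)/(3721 - 1458) = (1/(12876/11321 + 26770) + 19435)/2263 = (1/(303076046/11321) + 19435)*(1/2263) = (11321/303076046 + 19435)*(1/2263) = (5890282965331/303076046)*(1/2263) = 5890282965331/685861092098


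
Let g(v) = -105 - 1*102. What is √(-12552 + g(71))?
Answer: I*√12759 ≈ 112.96*I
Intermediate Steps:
g(v) = -207 (g(v) = -105 - 102 = -207)
√(-12552 + g(71)) = √(-12552 - 207) = √(-12759) = I*√12759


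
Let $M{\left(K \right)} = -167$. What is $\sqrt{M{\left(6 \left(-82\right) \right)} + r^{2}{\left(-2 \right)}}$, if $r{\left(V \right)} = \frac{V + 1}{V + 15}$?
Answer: $\frac{i \sqrt{28222}}{13} \approx 12.923 i$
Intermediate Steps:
$r{\left(V \right)} = \frac{1 + V}{15 + V}$
$\sqrt{M{\left(6 \left(-82\right) \right)} + r^{2}{\left(-2 \right)}} = \sqrt{-167 + \left(\frac{1 - 2}{15 - 2}\right)^{2}} = \sqrt{-167 + \left(\frac{1}{13} \left(-1\right)\right)^{2}} = \sqrt{-167 + \left(- \frac{1}{13}\right)^{2}} = \sqrt{-167 + \frac{1}{169}} = \sqrt{- \frac{28222}{169}} = \frac{i \sqrt{28222}}{13}$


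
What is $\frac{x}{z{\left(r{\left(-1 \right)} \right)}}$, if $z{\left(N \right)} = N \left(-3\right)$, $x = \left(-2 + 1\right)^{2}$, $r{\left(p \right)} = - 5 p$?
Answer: $- \frac{1}{15} \approx -0.066667$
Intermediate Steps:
$x = 1$ ($x = \left(-1\right)^{2} = 1$)
$z{\left(N \right)} = - 3 N$
$\frac{x}{z{\left(r{\left(-1 \right)} \right)}} = 1 \frac{1}{\left(-3\right) \left(\left(-5\right) \left(-1\right)\right)} = 1 \frac{1}{\left(-3\right) 5} = 1 \frac{1}{-15} = 1 \left(- \frac{1}{15}\right) = - \frac{1}{15}$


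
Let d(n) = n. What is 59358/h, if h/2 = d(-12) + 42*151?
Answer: 9893/2110 ≈ 4.6886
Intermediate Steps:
h = 12660 (h = 2*(-12 + 42*151) = 2*(-12 + 6342) = 2*6330 = 12660)
59358/h = 59358/12660 = 59358*(1/12660) = 9893/2110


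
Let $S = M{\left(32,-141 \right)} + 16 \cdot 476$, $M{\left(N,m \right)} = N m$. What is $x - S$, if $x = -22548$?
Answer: $-25652$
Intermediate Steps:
$S = 3104$ ($S = 32 \left(-141\right) + 16 \cdot 476 = -4512 + 7616 = 3104$)
$x - S = -22548 - 3104 = -25652$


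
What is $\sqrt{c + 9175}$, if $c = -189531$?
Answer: $2 i \sqrt{45089} \approx 424.68 i$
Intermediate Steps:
$\sqrt{c + 9175} = \sqrt{-189531 + 9175} = \sqrt{-180356} = 2 i \sqrt{45089}$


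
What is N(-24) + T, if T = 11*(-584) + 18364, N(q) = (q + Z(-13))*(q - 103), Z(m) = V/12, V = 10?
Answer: 89293/6 ≈ 14882.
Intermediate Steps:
Z(m) = ⅚ (Z(m) = 10/12 = 10*(1/12) = ⅚)
N(q) = (-103 + q)*(⅚ + q) (N(q) = (q + ⅚)*(q - 103) = (⅚ + q)*(-103 + q) = (-103 + q)*(⅚ + q))
T = 11940 (T = -6424 + 18364 = 11940)
N(-24) + T = (-515/6 + (-24)² - 613/6*(-24)) + 11940 = (-515/6 + 576 + 2452) + 11940 = 17653/6 + 11940 = 89293/6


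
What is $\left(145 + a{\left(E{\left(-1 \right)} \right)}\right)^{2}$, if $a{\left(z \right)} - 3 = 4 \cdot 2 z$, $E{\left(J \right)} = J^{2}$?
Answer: $24336$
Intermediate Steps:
$a{\left(z \right)} = 3 + 8 z$ ($a{\left(z \right)} = 3 + 4 \cdot 2 z = 3 + 8 z$)
$\left(145 + a{\left(E{\left(-1 \right)} \right)}\right)^{2} = \left(145 + \left(3 + 8 \left(-1\right)^{2}\right)\right)^{2} = \left(145 + \left(3 + 8 \cdot 1\right)\right)^{2} = \left(145 + \left(3 + 8\right)\right)^{2} = \left(145 + 11\right)^{2} = 156^{2} = 24336$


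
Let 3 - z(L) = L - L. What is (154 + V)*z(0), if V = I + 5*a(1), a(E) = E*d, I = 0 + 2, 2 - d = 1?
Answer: 483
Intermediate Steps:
d = 1 (d = 2 - 1*1 = 2 - 1 = 1)
I = 2
z(L) = 3 (z(L) = 3 - (L - L) = 3 - 1*0 = 3 + 0 = 3)
a(E) = E (a(E) = E*1 = E)
V = 7 (V = 2 + 5*1 = 2 + 5 = 7)
(154 + V)*z(0) = (154 + 7)*3 = 161*3 = 483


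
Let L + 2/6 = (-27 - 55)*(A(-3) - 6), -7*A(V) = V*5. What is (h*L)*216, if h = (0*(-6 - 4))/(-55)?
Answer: 0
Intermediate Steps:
A(V) = -5*V/7 (A(V) = -V*5/7 = -5*V/7)
h = 0 (h = (0*(-10))*(-1/55) = 0*(-1/55) = 0)
L = 6635/21 (L = -1/3 + (-27 - 55)*(-5/7*(-3) - 6) = -1/3 - 82*(15/7 - 6) = -1/3 - 82*(-27/7) = -1/3 + 2214/7 = 6635/21 ≈ 315.95)
(h*L)*216 = (0*(6635/21))*216 = 0*216 = 0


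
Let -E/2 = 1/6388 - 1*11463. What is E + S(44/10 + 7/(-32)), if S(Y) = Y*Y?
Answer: 938002985317/40883200 ≈ 22943.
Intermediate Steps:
S(Y) = Y**2
E = 73225643/3194 (E = -2*(1/6388 - 1*11463) = -2*(1/6388 - 11463) = -2*(-73225643/6388) = 73225643/3194 ≈ 22926.)
E + S(44/10 + 7/(-32)) = 73225643/3194 + (44/10 + 7/(-32))**2 = 73225643/3194 + (44*(1/10) + 7*(-1/32))**2 = 73225643/3194 + (22/5 - 7/32)**2 = 73225643/3194 + (669/160)**2 = 73225643/3194 + 447561/25600 = 938002985317/40883200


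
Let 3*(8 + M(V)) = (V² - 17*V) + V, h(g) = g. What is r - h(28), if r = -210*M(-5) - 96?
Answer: -5794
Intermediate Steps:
M(V) = -8 - 16*V/3 + V²/3 (M(V) = -8 + ((V² - 17*V) + V)/3 = -8 + (V² - 16*V)/3 = -8 + (-16*V/3 + V²/3) = -8 - 16*V/3 + V²/3)
r = -5766 (r = -210*(-8 - 16/3*(-5) + (⅓)*(-5)²) - 96 = -210*(-8 + 80/3 + (⅓)*25) - 96 = -210*(-8 + 80/3 + 25/3) - 96 = -210*27 - 96 = -5670 - 96 = -5766)
r - h(28) = -5766 - 1*28 = -5766 - 28 = -5794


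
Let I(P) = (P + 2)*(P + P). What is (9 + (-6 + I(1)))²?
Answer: 81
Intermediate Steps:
I(P) = 2*P*(2 + P) (I(P) = (2 + P)*(2*P) = 2*P*(2 + P))
(9 + (-6 + I(1)))² = (9 + (-6 + 2*1*(2 + 1)))² = (9 + (-6 + 2*1*3))² = (9 + (-6 + 6))² = (9 + 0)² = 9² = 81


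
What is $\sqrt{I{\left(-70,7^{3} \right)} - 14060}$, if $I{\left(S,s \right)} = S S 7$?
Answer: $4 \sqrt{1265} \approx 142.27$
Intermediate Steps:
$I{\left(S,s \right)} = 7 S^{2}$ ($I{\left(S,s \right)} = S^{2} \cdot 7 = 7 S^{2}$)
$\sqrt{I{\left(-70,7^{3} \right)} - 14060} = \sqrt{7 \left(-70\right)^{2} - 14060} = \sqrt{7 \cdot 4900 - 14060} = \sqrt{34300 - 14060} = \sqrt{20240} = 4 \sqrt{1265}$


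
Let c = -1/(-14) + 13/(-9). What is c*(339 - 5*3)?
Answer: -3114/7 ≈ -444.86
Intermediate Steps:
c = -173/126 (c = -1*(-1/14) + 13*(-⅑) = 1/14 - 13/9 = -173/126 ≈ -1.3730)
c*(339 - 5*3) = -173*(339 - 5*3)/126 = -173*(339 - 1*15)/126 = -173*(339 - 15)/126 = -173/126*324 = -3114/7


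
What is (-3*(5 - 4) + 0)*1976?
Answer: -5928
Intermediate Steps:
(-3*(5 - 4) + 0)*1976 = (-3*1 + 0)*1976 = (-3 + 0)*1976 = -3*1976 = -5928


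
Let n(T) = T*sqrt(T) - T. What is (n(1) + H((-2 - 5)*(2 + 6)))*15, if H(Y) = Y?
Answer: -840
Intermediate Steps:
n(T) = T**(3/2) - T
(n(1) + H((-2 - 5)*(2 + 6)))*15 = ((1**(3/2) - 1*1) + (-2 - 5)*(2 + 6))*15 = ((1 - 1) - 7*8)*15 = (0 - 56)*15 = -56*15 = -840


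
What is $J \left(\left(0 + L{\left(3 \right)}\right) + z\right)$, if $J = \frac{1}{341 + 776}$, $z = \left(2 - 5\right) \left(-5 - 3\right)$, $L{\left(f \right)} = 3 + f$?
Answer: $\frac{30}{1117} \approx 0.026858$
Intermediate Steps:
$z = 24$ ($z = \left(-3\right) \left(-8\right) = 24$)
$J = \frac{1}{1117} \approx 0.00089526$
$J \left(\left(0 + L{\left(3 \right)}\right) + z\right) = \frac{\left(0 + \left(3 + 3\right)\right) + 24}{1117} = \frac{\left(0 + 6\right) + 24}{1117} = \frac{6 + 24}{1117} = \frac{1}{1117} \cdot 30 = \frac{30}{1117}$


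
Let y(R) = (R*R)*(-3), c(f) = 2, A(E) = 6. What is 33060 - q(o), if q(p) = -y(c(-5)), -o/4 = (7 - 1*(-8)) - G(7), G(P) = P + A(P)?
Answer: 33048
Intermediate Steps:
G(P) = 6 + P (G(P) = P + 6 = 6 + P)
y(R) = -3*R² (y(R) = R²*(-3) = -3*R²)
o = -8 (o = -4*((7 - 1*(-8)) - (6 + 7)) = -4*((7 + 8) - 1*13) = -4*(15 - 13) = -4*2 = -8)
q(p) = 12 (q(p) = -(-3)*2² = -(-3)*4 = -1*(-12) = 12)
33060 - q(o) = 33060 - 1*12 = 33060 - 12 = 33048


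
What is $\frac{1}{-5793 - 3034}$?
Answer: $- \frac{1}{8827} \approx -0.00011329$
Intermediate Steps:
$\frac{1}{-5793 - 3034} = \frac{1}{-8827} = - \frac{1}{8827}$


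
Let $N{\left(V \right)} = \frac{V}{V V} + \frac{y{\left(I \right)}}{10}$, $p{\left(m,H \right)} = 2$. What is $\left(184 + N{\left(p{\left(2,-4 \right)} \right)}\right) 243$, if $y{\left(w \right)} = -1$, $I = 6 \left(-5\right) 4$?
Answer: $\frac{224046}{5} \approx 44809.0$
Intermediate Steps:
$I = -120$ ($I = \left(-30\right) 4 = -120$)
$N{\left(V \right)} = - \frac{1}{10} + \frac{1}{V}$ ($N{\left(V \right)} = \frac{V}{V V} - \frac{1}{10} = \frac{V}{V^{2}} - \frac{1}{10} = \frac{1}{V} - \frac{1}{10} = - \frac{1}{10} + \frac{1}{V}$)
$\left(184 + N{\left(p{\left(2,-4 \right)} \right)}\right) 243 = \left(184 + \frac{10 - 2}{10 \cdot 2}\right) 243 = \left(184 + \frac{1}{10} \cdot \frac{1}{2} \left(10 - 2\right)\right) 243 = \left(184 + \frac{1}{10} \cdot \frac{1}{2} \cdot 8\right) 243 = \left(184 + \frac{2}{5}\right) 243 = \frac{922}{5} \cdot 243 = \frac{224046}{5}$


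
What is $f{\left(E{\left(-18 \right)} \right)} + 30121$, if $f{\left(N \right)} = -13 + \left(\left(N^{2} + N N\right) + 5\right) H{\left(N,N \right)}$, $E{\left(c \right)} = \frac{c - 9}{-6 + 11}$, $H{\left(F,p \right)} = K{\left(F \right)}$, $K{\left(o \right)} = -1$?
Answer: $\frac{751117}{25} \approx 30045.0$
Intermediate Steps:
$H{\left(F,p \right)} = -1$
$E{\left(c \right)} = - \frac{9}{5} + \frac{c}{5}$ ($E{\left(c \right)} = \frac{-9 + c}{5} = \left(-9 + c\right) \frac{1}{5} = - \frac{9}{5} + \frac{c}{5}$)
$f{\left(N \right)} = -18 - 2 N^{2}$ ($f{\left(N \right)} = -13 + \left(\left(N^{2} + N N\right) + 5\right) \left(-1\right) = -13 + \left(\left(N^{2} + N^{2}\right) + 5\right) \left(-1\right) = -13 + \left(2 N^{2} + 5\right) \left(-1\right) = -13 + \left(5 + 2 N^{2}\right) \left(-1\right) = -13 - \left(5 + 2 N^{2}\right) = -18 - 2 N^{2}$)
$f{\left(E{\left(-18 \right)} \right)} + 30121 = \left(-18 - 2 \left(- \frac{9}{5} + \frac{1}{5} \left(-18\right)\right)^{2}\right) + 30121 = \left(-18 - 2 \left(- \frac{9}{5} - \frac{18}{5}\right)^{2}\right) + 30121 = \left(-18 - 2 \left(- \frac{27}{5}\right)^{2}\right) + 30121 = \left(-18 - \frac{1458}{25}\right) + 30121 = - \frac{1908}{25} + 30121 = \frac{751117}{25}$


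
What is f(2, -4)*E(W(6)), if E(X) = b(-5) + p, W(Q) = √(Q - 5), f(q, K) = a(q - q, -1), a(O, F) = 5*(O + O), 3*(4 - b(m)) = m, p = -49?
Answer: 0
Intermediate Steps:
b(m) = 4 - m/3
a(O, F) = 10*O (a(O, F) = 5*(2*O) = 10*O)
f(q, K) = 0 (f(q, K) = 10*(q - q) = 10*0 = 0)
W(Q) = √(-5 + Q)
E(X) = -130/3 (E(X) = (4 - ⅓*(-5)) - 49 = (4 + 5/3) - 49 = 17/3 - 49 = -130/3)
f(2, -4)*E(W(6)) = 0*(-130/3) = 0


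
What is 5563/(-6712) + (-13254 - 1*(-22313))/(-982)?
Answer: -33133437/3295592 ≈ -10.054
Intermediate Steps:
5563/(-6712) + (-13254 - 1*(-22313))/(-982) = 5563*(-1/6712) + (-13254 + 22313)*(-1/982) = -5563/6712 + 9059*(-1/982) = -5563/6712 - 9059/982 = -33133437/3295592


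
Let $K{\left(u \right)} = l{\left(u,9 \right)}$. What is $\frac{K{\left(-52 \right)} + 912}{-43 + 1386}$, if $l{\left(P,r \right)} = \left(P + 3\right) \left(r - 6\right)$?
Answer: $\frac{45}{79} \approx 0.56962$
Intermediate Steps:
$l{\left(P,r \right)} = \left(-6 + r\right) \left(3 + P\right)$ ($l{\left(P,r \right)} = \left(3 + P\right) \left(-6 + r\right) = \left(-6 + r\right) \left(3 + P\right)$)
$K{\left(u \right)} = 9 + 3 u$ ($K{\left(u \right)} = -18 - 6 u + 3 \cdot 9 + u 9 = -18 - 6 u + 27 + 9 u = 9 + 3 u$)
$\frac{K{\left(-52 \right)} + 912}{-43 + 1386} = \frac{\left(9 + 3 \left(-52\right)\right) + 912}{-43 + 1386} = \frac{\left(9 - 156\right) + 912}{1343} = \left(-147 + 912\right) \frac{1}{1343} = 765 \cdot \frac{1}{1343} = \frac{45}{79}$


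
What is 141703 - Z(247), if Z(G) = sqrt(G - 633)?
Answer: 141703 - I*sqrt(386) ≈ 1.417e+5 - 19.647*I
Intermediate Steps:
Z(G) = sqrt(-633 + G)
141703 - Z(247) = 141703 - sqrt(-633 + 247) = 141703 - sqrt(-386) = 141703 - I*sqrt(386)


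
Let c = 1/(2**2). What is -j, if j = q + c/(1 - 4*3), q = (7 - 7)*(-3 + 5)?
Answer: 1/44 ≈ 0.022727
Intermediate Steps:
q = 0 (q = 0*2 = 0)
c = 1/4 ≈ 0.25000
j = -1/44 (j = 0 + (1/4)/(1 - 4*3) = 0 + (1/4)/(1 - 12) = 0 + (1/4)/(-11) = 0 - 1/11*1/4 = 0 - 1/44 = -1/44 ≈ -0.022727)
-j = -1*(-1/44) = 1/44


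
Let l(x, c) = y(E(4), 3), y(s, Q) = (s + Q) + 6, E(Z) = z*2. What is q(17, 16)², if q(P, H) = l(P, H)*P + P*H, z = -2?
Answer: 127449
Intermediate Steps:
E(Z) = -4 (E(Z) = -2*2 = -4)
y(s, Q) = 6 + Q + s (y(s, Q) = (Q + s) + 6 = 6 + Q + s)
l(x, c) = 5 (l(x, c) = 6 + 3 - 4 = 5)
q(P, H) = 5*P + H*P (q(P, H) = 5*P + P*H = 5*P + H*P)
q(17, 16)² = (17*(5 + 16))² = (17*21)² = 357² = 127449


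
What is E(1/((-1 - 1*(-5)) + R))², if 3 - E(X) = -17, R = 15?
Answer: 400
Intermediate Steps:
E(X) = 20 (E(X) = 3 - 1*(-17) = 3 + 17 = 20)
E(1/((-1 - 1*(-5)) + R))² = 20² = 400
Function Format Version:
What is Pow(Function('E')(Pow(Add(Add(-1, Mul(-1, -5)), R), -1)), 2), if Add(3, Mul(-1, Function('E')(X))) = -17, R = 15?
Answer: 400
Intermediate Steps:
Function('E')(X) = 20 (Function('E')(X) = Add(3, Mul(-1, -17)) = Add(3, 17) = 20)
Pow(Function('E')(Pow(Add(Add(-1, Mul(-1, -5)), R), -1)), 2) = Pow(20, 2) = 400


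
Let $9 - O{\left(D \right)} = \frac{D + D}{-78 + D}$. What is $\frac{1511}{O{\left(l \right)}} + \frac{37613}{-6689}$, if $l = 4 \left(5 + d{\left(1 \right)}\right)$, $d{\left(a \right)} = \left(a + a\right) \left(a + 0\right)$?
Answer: $\frac{243160886}{1692317} \approx 143.69$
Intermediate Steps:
$d{\left(a \right)} = 2 a^{2}$ ($d{\left(a \right)} = 2 a a = 2 a^{2}$)
$l = 28$ ($l = 4 \left(5 + 2 \cdot 1^{2}\right) = 4 \left(5 + 2 \cdot 1\right) = 4 \left(5 + 2\right) = 4 \cdot 7 = 28$)
$O{\left(D \right)} = 9 - \frac{2 D}{-78 + D}$ ($O{\left(D \right)} = 9 - \frac{D + D}{-78 + D} = 9 - \frac{2 D}{-78 + D}$)
$\frac{1511}{O{\left(l \right)}} + \frac{37613}{-6689} = \frac{1511}{\frac{1}{-78 + 28} \left(-702 + 7 \cdot 28\right)} + \frac{37613}{-6689} = \frac{1511}{\frac{1}{-50} \left(-702 + 196\right)} + 37613 \left(- \frac{1}{6689}\right) = \frac{1511}{\left(- \frac{1}{50}\right) \left(-506\right)} - \frac{37613}{6689} = \frac{1511}{\frac{253}{25}} - \frac{37613}{6689} = 1511 \cdot \frac{25}{253} - \frac{37613}{6689} = \frac{37775}{253} - \frac{37613}{6689} = \frac{243160886}{1692317}$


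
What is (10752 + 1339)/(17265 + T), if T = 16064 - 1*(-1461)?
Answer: 12091/34790 ≈ 0.34754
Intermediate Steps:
T = 17525 (T = 16064 + 1461 = 17525)
(10752 + 1339)/(17265 + T) = (10752 + 1339)/(17265 + 17525) = 12091/34790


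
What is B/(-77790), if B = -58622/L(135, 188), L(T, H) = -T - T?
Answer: -29311/10501650 ≈ -0.0027911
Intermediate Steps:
L(T, H) = -2*T
B = 29311/135 (B = -58622/((-2*135)) = -58622/(-270) = -58622*(-1/270) = 29311/135 ≈ 217.12)
B/(-77790) = (29311/135)/(-77790) = (29311/135)*(-1/77790) = -29311/10501650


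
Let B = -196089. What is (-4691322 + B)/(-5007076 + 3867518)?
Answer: 4887411/1139558 ≈ 4.2889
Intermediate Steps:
(-4691322 + B)/(-5007076 + 3867518) = (-4691322 - 196089)/(-5007076 + 3867518) = -4887411/(-1139558) = -4887411*(-1/1139558) = 4887411/1139558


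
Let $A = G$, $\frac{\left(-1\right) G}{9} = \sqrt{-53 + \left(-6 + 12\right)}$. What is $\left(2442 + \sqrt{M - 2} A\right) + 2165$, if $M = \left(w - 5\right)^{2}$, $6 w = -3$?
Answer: $4607 - \frac{9 i \sqrt{5311}}{2} \approx 4607.0 - 327.94 i$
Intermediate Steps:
$w = - \frac{1}{2}$ ($w = \frac{1}{6} \left(-3\right) = - \frac{1}{2} \approx -0.5$)
$G = - 9 i \sqrt{47}$ ($G = - 9 \sqrt{-53 + \left(-6 + 12\right)} = - 9 \sqrt{-53 + 6} = - 9 \sqrt{-47} = - 9 i \sqrt{47} \approx - 61.701 i$)
$M = \frac{121}{4}$ ($M = \left(- \frac{1}{2} - 5\right)^{2} = \left(- \frac{11}{2}\right)^{2} = \frac{121}{4} \approx 30.25$)
$A = - 9 i \sqrt{47} \approx - 61.701 i$
$\left(2442 + \sqrt{M - 2} A\right) + 2165 = \left(2442 + \sqrt{\frac{121}{4} - 2} \left(- 9 i \sqrt{47}\right)\right) + 2165 = \left(2442 + \sqrt{\frac{113}{4}} \left(- 9 i \sqrt{47}\right)\right) + 2165 = \left(2442 + \frac{\sqrt{113}}{2} \left(- 9 i \sqrt{47}\right)\right) + 2165 = \left(2442 - \frac{9 i \sqrt{5311}}{2}\right) + 2165 = 4607 - \frac{9 i \sqrt{5311}}{2}$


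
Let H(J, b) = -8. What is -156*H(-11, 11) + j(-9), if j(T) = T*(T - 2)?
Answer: 1347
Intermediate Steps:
j(T) = T*(-2 + T)
-156*H(-11, 11) + j(-9) = -156*(-8) - 9*(-2 - 9) = 1248 - 9*(-11) = 1248 + 99 = 1347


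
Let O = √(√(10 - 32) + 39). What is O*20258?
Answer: 20258*√(39 + I*√22) ≈ 1.2674e+5 + 7593.9*I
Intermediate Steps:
O = √(39 + I*√22) (O = √(√(-22) + 39) = √(I*√22 + 39) = √(39 + I*√22) ≈ 6.2562 + 0.37486*I)
O*20258 = √(39 + I*√22)*20258 = 20258*√(39 + I*√22)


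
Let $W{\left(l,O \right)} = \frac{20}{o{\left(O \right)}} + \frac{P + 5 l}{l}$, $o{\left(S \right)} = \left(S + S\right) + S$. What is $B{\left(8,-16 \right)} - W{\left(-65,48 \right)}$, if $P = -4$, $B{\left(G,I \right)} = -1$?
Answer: $- \frac{14509}{2340} \approx -6.2004$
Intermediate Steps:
$o{\left(S \right)} = 3 S$ ($o{\left(S \right)} = 2 S + S = 3 S$)
$W{\left(l,O \right)} = \frac{20}{3 O} + \frac{-4 + 5 l}{l}$
$B{\left(8,-16 \right)} - W{\left(-65,48 \right)} = -1 - \left(5 - \frac{4}{-65} + \frac{20}{3 \cdot 48}\right) = -1 - \left(5 - - \frac{4}{65} + \frac{20}{3} \cdot \frac{1}{48}\right) = -1 - \left(5 + \frac{4}{65} + \frac{5}{36}\right) = -1 - \frac{12169}{2340} = - \frac{14509}{2340}$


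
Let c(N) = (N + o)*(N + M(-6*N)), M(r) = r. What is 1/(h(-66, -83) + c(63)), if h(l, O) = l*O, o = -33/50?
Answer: -10/141591 ≈ -7.0626e-5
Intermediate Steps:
o = -33/50 (o = -33*1/50 = -33/50 ≈ -0.66000)
c(N) = -5*N*(-33/50 + N) (c(N) = (N - 33/50)*(N - 6*N) = (-33/50 + N)*(-5*N) = -5*N*(-33/50 + N))
h(l, O) = O*l
1/(h(-66, -83) + c(63)) = 1/(-83*(-66) + (⅒)*63*(33 - 50*63)) = 1/(5478 + (⅒)*63*(33 - 3150)) = 1/(5478 + (⅒)*63*(-3117)) = 1/(5478 - 196371/10) = 1/(-141591/10) = -10/141591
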